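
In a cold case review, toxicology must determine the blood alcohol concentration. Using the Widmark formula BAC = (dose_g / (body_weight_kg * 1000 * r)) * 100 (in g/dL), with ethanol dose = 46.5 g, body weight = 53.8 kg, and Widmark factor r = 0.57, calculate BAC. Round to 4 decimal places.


Applying the Widmark formula:
BAC = (dose_g / (body_wt * 1000 * r)) * 100
Denominator = 53.8 * 1000 * 0.57 = 30666
BAC = (46.5 / 30666) * 100
BAC = 0.1516 g/dL

0.1516


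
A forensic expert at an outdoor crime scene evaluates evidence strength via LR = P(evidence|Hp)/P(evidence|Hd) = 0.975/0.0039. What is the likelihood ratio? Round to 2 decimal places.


Likelihood ratio calculation:
LR = P(E|Hp) / P(E|Hd)
LR = 0.975 / 0.0039
LR = 250.00

250.00


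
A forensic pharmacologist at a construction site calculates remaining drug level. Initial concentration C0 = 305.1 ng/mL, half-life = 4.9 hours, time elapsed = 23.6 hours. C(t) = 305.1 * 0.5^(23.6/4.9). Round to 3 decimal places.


Drug concentration decay:
Number of half-lives = t / t_half = 23.6 / 4.9 = 4.816327
Decay factor = 0.5^4.816327 = 0.03549287
C(t) = 305.1 * 0.03549287 = 10.829 ng/mL

10.829


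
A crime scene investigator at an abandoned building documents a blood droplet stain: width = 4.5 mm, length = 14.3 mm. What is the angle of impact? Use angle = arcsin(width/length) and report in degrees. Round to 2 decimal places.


Blood spatter impact angle calculation:
width / length = 4.5 / 14.3 = 0.314685
angle = arcsin(0.314685)
angle = 18.34 degrees

18.34


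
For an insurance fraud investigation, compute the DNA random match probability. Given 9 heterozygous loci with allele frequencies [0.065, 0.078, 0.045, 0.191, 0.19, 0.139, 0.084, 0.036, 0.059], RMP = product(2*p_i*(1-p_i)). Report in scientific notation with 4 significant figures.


Computing RMP for 9 loci:
Locus 1: 2 * 0.065 * 0.935 = 0.12155
Locus 2: 2 * 0.078 * 0.922 = 0.143832
Locus 3: 2 * 0.045 * 0.955 = 0.08595
Locus 4: 2 * 0.191 * 0.809 = 0.309038
Locus 5: 2 * 0.19 * 0.81 = 0.3078
Locus 6: 2 * 0.139 * 0.861 = 0.239358
Locus 7: 2 * 0.084 * 0.916 = 0.153888
Locus 8: 2 * 0.036 * 0.964 = 0.069408
Locus 9: 2 * 0.059 * 0.941 = 0.111038
RMP = 4.058e-08

4.058e-08


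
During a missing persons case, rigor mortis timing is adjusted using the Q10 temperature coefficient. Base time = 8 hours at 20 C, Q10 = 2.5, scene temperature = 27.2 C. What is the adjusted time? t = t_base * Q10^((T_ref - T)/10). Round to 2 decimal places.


Rigor mortis time adjustment:
Exponent = (T_ref - T_actual) / 10 = (20 - 27.2) / 10 = -0.72
Q10 factor = 2.5^-0.72 = 0.51699
t_adjusted = 8 * 0.51699 = 4.14 hours

4.14


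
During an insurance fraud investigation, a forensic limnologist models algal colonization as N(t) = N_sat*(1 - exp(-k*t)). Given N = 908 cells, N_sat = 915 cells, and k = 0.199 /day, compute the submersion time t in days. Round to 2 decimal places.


PMSI from diatom colonization curve:
N / N_sat = 908 / 915 = 0.99235
1 - N/N_sat = 0.00765
ln(1 - N/N_sat) = -4.87305
t = -ln(1 - N/N_sat) / k = -(-4.87305) / 0.199 = 24.49 days

24.49


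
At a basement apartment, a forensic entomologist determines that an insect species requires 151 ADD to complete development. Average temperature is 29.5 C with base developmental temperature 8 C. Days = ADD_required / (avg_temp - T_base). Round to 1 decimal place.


Insect development time:
Effective temperature = avg_temp - T_base = 29.5 - 8 = 21.5 C
Days = ADD / effective_temp = 151 / 21.5 = 7.0 days

7.0


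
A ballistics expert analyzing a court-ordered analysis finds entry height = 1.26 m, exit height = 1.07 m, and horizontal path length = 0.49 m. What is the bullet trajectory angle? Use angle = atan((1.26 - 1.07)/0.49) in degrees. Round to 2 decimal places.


Bullet trajectory angle:
Height difference = 1.26 - 1.07 = 0.19 m
angle = atan(0.19 / 0.49)
angle = atan(0.387755)
angle = 21.19 degrees

21.19


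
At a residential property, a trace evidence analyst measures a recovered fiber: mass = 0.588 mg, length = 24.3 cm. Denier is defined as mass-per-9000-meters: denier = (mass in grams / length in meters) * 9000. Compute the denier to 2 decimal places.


Denier calculation:
Mass in grams = 0.588 mg / 1000 = 0.000588 g
Length in meters = 24.3 cm / 100 = 0.243 m
Linear density = mass / length = 0.000588 / 0.243 = 0.00241975 g/m
Denier = (g/m) * 9000 = 0.00241975 * 9000 = 21.78

21.78


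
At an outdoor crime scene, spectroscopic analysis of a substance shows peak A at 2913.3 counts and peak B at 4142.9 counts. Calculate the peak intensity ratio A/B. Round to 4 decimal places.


Spectral peak ratio:
Peak A = 2913.3 counts
Peak B = 4142.9 counts
Ratio = 2913.3 / 4142.9 = 0.7032

0.7032


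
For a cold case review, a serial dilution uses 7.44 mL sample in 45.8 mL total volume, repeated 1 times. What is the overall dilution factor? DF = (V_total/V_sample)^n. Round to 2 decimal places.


Dilution factor calculation:
Single dilution = V_total / V_sample = 45.8 / 7.44 ≈ 6.155914
Number of dilutions = 1
Total DF = (45.8 / 7.44)^1 (full precision, rounded at the end) = 6.16

6.16


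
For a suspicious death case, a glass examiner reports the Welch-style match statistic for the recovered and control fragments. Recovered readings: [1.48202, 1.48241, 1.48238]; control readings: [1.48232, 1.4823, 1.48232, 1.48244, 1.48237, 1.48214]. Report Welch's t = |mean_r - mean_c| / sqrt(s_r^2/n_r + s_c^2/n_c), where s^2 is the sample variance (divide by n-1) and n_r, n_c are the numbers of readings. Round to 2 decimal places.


Welch's t-criterion for glass RI comparison:
Recovered mean = sum / n_r = 4.44681 / 3 = 1.48227
Control mean = sum / n_c = 8.89389 / 6 = 1.482315
Recovered sample variance s_r^2 = 4.71e-08
Control sample variance s_c^2 = 9.91e-09
Welch SE (unpooled) = sqrt(s_r^2/n_r + s_c^2/n_c) = sqrt(1.57e-08 + 1.65167e-09) = sqrt(1.73517e-08) = 0.000131726
|mean_r - mean_c| = 4.5e-05
t = 4.5e-05 / 0.000131726 = 0.34

0.34


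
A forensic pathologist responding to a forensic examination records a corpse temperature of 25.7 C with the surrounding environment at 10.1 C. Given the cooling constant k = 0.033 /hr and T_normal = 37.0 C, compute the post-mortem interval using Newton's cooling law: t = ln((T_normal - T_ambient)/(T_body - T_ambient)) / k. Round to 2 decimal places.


Using Newton's law of cooling:
t = ln((T_normal - T_ambient) / (T_body - T_ambient)) / k
T_normal - T_ambient = 26.9
T_body - T_ambient = 15.6
Ratio = 1.724359
ln(ratio) = 0.544855
t = 0.544855 / 0.033 = 16.51 hours

16.51


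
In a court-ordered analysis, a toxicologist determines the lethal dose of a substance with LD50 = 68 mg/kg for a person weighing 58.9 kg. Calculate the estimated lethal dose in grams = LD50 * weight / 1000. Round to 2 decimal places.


Lethal dose calculation:
Lethal dose = LD50 * body_weight / 1000
= 68 * 58.9 / 1000
= 4005.2 / 1000
= 4.01 g

4.01


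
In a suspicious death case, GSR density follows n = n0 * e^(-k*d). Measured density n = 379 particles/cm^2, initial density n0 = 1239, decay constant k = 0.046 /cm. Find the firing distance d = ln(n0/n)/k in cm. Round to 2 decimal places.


GSR distance calculation:
n0/n = 1239 / 379 = 3.269129
ln(n0/n) = 1.184524
d = 1.184524 / 0.046 = 25.75 cm

25.75


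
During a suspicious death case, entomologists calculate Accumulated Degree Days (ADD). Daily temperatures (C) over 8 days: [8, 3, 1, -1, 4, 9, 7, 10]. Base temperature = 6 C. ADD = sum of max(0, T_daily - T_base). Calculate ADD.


Computing ADD day by day:
Day 1: max(0, 8 - 6) = 2
Day 2: max(0, 3 - 6) = 0
Day 3: max(0, 1 - 6) = 0
Day 4: max(0, -1 - 6) = 0
Day 5: max(0, 4 - 6) = 0
Day 6: max(0, 9 - 6) = 3
Day 7: max(0, 7 - 6) = 1
Day 8: max(0, 10 - 6) = 4
Total ADD = 10

10


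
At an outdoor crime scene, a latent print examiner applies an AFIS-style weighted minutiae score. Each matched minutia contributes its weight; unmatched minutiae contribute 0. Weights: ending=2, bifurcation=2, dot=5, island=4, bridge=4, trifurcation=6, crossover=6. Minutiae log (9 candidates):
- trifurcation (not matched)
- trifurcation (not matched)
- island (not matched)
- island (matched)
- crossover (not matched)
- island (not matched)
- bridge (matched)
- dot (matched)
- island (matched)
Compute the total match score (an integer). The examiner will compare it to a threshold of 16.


Weighted minutiae match score:
  trifurcation: not matched, +0
  trifurcation: not matched, +0
  island: not matched, +0
  island: matched, +4 (running total 4)
  crossover: not matched, +0
  island: not matched, +0
  bridge: matched, +4 (running total 8)
  dot: matched, +5 (running total 13)
  island: matched, +4 (running total 17)
Total score = 17
Threshold = 16; verdict = identification

17


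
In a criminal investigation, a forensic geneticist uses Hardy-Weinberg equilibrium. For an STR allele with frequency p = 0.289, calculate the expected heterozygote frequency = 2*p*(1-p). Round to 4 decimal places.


Hardy-Weinberg heterozygote frequency:
q = 1 - p = 1 - 0.289 = 0.711
2pq = 2 * 0.289 * 0.711 = 0.4110

0.4110


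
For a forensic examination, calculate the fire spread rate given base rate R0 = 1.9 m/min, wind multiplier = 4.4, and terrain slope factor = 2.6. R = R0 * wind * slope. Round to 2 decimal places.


Fire spread rate calculation:
R = R0 * wind_factor * slope_factor
= 1.9 * 4.4 * 2.6
= 8.36 * 2.6
= 21.74 m/min

21.74


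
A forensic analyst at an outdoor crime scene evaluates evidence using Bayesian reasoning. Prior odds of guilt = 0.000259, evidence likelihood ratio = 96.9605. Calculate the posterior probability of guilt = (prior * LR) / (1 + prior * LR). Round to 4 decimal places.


Bayesian evidence evaluation:
Posterior odds = prior_odds * LR = 0.000259 * 96.9605 = 0.02511277
Posterior probability = posterior_odds / (1 + posterior_odds)
= 0.02511277 / (1 + 0.02511277)
= 0.02511277 / 1.02511277
= 0.0245

0.0245


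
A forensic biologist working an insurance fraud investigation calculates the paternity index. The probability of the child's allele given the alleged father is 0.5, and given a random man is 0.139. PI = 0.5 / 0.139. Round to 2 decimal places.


Paternity Index calculation:
PI = P(allele|father) / P(allele|random)
PI = 0.5 / 0.139
PI = 3.60

3.60


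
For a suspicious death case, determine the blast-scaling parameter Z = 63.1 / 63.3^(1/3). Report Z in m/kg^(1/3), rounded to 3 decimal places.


Scaled distance calculation:
W^(1/3) = 63.3^(1/3) = 3.985363
Z = R / W^(1/3) = 63.1 / 3.985363
Z = 15.833 m/kg^(1/3)

15.833


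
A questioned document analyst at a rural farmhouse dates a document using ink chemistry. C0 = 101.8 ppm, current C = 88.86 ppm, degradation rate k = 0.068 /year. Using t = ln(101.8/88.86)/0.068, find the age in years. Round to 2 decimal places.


Document age estimation:
C0/C = 101.8 / 88.86 = 1.145622
ln(C0/C) = 0.135948
t = 0.135948 / 0.068 = 2.00 years

2.00


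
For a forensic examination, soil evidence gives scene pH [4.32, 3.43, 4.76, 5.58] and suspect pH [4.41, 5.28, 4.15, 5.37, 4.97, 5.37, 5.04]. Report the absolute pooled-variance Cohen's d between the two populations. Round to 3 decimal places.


Pooled-variance Cohen's d for soil pH comparison:
Scene mean = 18.09 / 4 = 4.5225
Suspect mean = 34.59 / 7 = 4.941429
Scene sample variance s_s^2 = 0.803092
Suspect sample variance s_c^2 = 0.233548
Pooled variance = ((n_s-1)*s_s^2 + (n_c-1)*s_c^2) / (n_s + n_c - 2) = 0.423396
Pooled SD = sqrt(0.423396) = 0.650689
Mean difference = -0.418929
|d| = |-0.418929| / 0.650689 = 0.644

0.644


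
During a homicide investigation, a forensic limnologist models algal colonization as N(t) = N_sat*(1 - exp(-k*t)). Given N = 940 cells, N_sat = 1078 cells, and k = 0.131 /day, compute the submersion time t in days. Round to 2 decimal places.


PMSI from diatom colonization curve:
N / N_sat = 940 / 1078 = 0.871985
1 - N/N_sat = 0.128015
ln(1 - N/N_sat) = -2.055608
t = -ln(1 - N/N_sat) / k = -(-2.055608) / 0.131 = 15.69 days

15.69


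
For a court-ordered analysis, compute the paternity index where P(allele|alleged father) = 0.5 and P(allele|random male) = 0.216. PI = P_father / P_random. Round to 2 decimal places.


Paternity Index calculation:
PI = P(allele|father) / P(allele|random)
PI = 0.5 / 0.216
PI = 2.31

2.31


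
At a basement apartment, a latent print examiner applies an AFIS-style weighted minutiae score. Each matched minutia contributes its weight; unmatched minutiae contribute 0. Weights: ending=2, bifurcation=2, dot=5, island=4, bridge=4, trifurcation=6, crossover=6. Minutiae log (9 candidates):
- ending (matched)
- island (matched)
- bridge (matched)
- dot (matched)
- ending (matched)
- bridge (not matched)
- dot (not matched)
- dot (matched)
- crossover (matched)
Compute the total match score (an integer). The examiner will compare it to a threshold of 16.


Weighted minutiae match score:
  ending: matched, +2 (running total 2)
  island: matched, +4 (running total 6)
  bridge: matched, +4 (running total 10)
  dot: matched, +5 (running total 15)
  ending: matched, +2 (running total 17)
  bridge: not matched, +0
  dot: not matched, +0
  dot: matched, +5 (running total 22)
  crossover: matched, +6 (running total 28)
Total score = 28
Threshold = 16; verdict = identification

28


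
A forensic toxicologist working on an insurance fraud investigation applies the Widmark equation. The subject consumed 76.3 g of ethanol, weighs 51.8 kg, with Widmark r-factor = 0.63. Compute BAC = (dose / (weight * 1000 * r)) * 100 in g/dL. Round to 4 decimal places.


Applying the Widmark formula:
BAC = (dose_g / (body_wt * 1000 * r)) * 100
Denominator = 51.8 * 1000 * 0.63 = 32634
BAC = (76.3 / 32634) * 100
BAC = 0.2338 g/dL

0.2338


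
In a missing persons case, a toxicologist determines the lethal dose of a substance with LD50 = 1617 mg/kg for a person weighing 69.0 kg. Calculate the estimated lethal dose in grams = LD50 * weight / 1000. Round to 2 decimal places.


Lethal dose calculation:
Lethal dose = LD50 * body_weight / 1000
= 1617 * 69.0 / 1000
= 111573 / 1000
= 111.57 g

111.57


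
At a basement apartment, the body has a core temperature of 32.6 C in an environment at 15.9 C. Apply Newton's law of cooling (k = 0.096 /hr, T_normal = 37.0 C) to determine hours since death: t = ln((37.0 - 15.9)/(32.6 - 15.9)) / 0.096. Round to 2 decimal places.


Using Newton's law of cooling:
t = ln((T_normal - T_ambient) / (T_body - T_ambient)) / k
T_normal - T_ambient = 21.1
T_body - T_ambient = 16.7
Ratio = 1.263473
ln(ratio) = 0.233864
t = 0.233864 / 0.096 = 2.44 hours

2.44


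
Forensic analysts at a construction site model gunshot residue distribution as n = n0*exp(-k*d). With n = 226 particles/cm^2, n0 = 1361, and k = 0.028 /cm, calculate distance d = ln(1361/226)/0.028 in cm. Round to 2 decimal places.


GSR distance calculation:
n0/n = 1361 / 226 = 6.022124
ln(n0/n) = 1.79544
d = 1.79544 / 0.028 = 64.12 cm

64.12


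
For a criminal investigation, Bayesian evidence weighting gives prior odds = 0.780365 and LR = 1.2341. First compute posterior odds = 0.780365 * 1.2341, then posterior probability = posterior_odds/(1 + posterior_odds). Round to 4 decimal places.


Bayesian evidence evaluation:
Posterior odds = prior_odds * LR = 0.780365 * 1.2341 = 0.9630484
Posterior probability = posterior_odds / (1 + posterior_odds)
= 0.9630484 / (1 + 0.9630484)
= 0.9630484 / 1.9630484
= 0.4906

0.4906


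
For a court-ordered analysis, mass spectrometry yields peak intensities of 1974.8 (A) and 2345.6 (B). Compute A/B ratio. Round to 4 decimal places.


Spectral peak ratio:
Peak A = 1974.8 counts
Peak B = 2345.6 counts
Ratio = 1974.8 / 2345.6 = 0.8419

0.8419


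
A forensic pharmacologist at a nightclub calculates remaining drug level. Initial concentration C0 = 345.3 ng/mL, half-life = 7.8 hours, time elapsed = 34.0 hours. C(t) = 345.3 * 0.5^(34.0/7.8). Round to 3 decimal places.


Drug concentration decay:
Number of half-lives = t / t_half = 34.0 / 7.8 = 4.358974
Decay factor = 0.5^4.358974 = 0.04873243
C(t) = 345.3 * 0.04873243 = 16.827 ng/mL

16.827


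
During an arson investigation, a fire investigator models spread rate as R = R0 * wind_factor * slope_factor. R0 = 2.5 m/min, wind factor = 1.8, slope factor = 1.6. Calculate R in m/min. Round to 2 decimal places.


Fire spread rate calculation:
R = R0 * wind_factor * slope_factor
= 2.5 * 1.8 * 1.6
= 4.5 * 1.6
= 7.20 m/min

7.20


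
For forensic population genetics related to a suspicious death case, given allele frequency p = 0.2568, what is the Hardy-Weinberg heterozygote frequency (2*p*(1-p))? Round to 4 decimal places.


Hardy-Weinberg heterozygote frequency:
q = 1 - p = 1 - 0.2568 = 0.7432
2pq = 2 * 0.2568 * 0.7432 = 0.3817

0.3817


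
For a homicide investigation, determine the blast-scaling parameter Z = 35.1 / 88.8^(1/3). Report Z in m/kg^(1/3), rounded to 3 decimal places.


Scaled distance calculation:
W^(1/3) = 88.8^(1/3) = 4.461398
Z = R / W^(1/3) = 35.1 / 4.461398
Z = 7.867 m/kg^(1/3)

7.867


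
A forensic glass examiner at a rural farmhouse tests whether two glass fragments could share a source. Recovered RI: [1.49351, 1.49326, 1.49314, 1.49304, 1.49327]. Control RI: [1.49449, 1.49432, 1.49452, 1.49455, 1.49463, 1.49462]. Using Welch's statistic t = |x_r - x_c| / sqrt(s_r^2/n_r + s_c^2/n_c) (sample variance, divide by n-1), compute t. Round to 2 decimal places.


Welch's t-criterion for glass RI comparison:
Recovered mean = sum / n_r = 7.46622 / 5 = 1.493244
Control mean = sum / n_c = 8.96713 / 6 = 1.4945217
Recovered sample variance s_r^2 = 3.103e-08
Control sample variance s_c^2 = 1.27767e-08
Welch SE (unpooled) = sqrt(s_r^2/n_r + s_c^2/n_c) = sqrt(6.206e-09 + 2.12944e-09) = sqrt(8.33544e-09) = 9.12986e-05
|mean_r - mean_c| = 0.00127767
t = 0.00127767 / 9.12986e-05 = 13.99

13.99


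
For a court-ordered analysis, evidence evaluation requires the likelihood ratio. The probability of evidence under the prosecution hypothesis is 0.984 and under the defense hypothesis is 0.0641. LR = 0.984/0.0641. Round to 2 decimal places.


Likelihood ratio calculation:
LR = P(E|Hp) / P(E|Hd)
LR = 0.984 / 0.0641
LR = 15.35

15.35


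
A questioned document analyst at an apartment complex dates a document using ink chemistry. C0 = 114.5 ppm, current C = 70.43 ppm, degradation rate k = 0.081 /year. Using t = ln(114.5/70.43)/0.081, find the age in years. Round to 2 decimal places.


Document age estimation:
C0/C = 114.5 / 70.43 = 1.625728
ln(C0/C) = 0.485956
t = 0.485956 / 0.081 = 6.00 years

6.00


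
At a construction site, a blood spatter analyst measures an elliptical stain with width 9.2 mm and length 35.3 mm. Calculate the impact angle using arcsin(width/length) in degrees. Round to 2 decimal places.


Blood spatter impact angle calculation:
width / length = 9.2 / 35.3 = 0.260623
angle = arcsin(0.260623)
angle = 15.11 degrees

15.11


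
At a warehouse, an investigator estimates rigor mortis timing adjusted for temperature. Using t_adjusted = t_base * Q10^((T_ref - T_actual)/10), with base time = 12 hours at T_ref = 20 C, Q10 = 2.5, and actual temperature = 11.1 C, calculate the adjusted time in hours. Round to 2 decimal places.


Rigor mortis time adjustment:
Exponent = (T_ref - T_actual) / 10 = (20 - 11.1) / 10 = 0.89
Q10 factor = 2.5^0.89 = 2.2603
t_adjusted = 12 * 2.2603 = 27.12 hours

27.12


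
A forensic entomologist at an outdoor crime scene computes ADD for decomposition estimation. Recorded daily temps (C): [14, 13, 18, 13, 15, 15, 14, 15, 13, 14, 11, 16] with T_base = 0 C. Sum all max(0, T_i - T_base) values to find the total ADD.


Computing ADD day by day:
Day 1: max(0, 14 - 0) = 14
Day 2: max(0, 13 - 0) = 13
Day 3: max(0, 18 - 0) = 18
Day 4: max(0, 13 - 0) = 13
Day 5: max(0, 15 - 0) = 15
Day 6: max(0, 15 - 0) = 15
Day 7: max(0, 14 - 0) = 14
Day 8: max(0, 15 - 0) = 15
Day 9: max(0, 13 - 0) = 13
Day 10: max(0, 14 - 0) = 14
Day 11: max(0, 11 - 0) = 11
Day 12: max(0, 16 - 0) = 16
Total ADD = 171

171


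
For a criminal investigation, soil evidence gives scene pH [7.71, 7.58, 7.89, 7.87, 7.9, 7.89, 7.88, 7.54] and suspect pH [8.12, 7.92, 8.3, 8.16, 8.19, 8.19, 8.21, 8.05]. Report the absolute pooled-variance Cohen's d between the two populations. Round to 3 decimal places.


Pooled-variance Cohen's d for soil pH comparison:
Scene mean = 62.26 / 8 = 7.7825
Suspect mean = 65.14 / 8 = 8.1425
Scene sample variance s_s^2 = 0.022736
Suspect sample variance s_c^2 = 0.01325
Pooled variance = ((n_s-1)*s_s^2 + (n_c-1)*s_c^2) / (n_s + n_c - 2) = 0.017993
Pooled SD = sqrt(0.017993) = 0.134138
Mean difference = -0.36
|d| = |-0.36| / 0.134138 = 2.684

2.684


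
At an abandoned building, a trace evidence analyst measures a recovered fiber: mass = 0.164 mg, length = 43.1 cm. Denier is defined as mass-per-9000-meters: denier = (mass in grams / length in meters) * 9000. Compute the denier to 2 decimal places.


Denier calculation:
Mass in grams = 0.164 mg / 1000 = 0.000164 g
Length in meters = 43.1 cm / 100 = 0.431 m
Linear density = mass / length = 0.000164 / 0.431 = 0.00038051 g/m
Denier = (g/m) * 9000 = 0.00038051 * 9000 = 3.42

3.42


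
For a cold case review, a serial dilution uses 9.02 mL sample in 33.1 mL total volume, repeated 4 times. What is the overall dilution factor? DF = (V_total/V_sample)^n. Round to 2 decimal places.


Dilution factor calculation:
Single dilution = V_total / V_sample = 33.1 / 9.02 ≈ 3.669623
Number of dilutions = 4
Total DF = (33.1 / 9.02)^4 (full precision, rounded at the end) = 181.34

181.34


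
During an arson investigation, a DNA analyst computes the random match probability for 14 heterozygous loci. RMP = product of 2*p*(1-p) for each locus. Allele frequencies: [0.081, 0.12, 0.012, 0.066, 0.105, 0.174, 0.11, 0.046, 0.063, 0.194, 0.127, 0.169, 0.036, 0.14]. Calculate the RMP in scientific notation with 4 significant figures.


Computing RMP for 14 loci:
Locus 1: 2 * 0.081 * 0.919 = 0.148878
Locus 2: 2 * 0.12 * 0.88 = 0.2112
Locus 3: 2 * 0.012 * 0.988 = 0.023712
Locus 4: 2 * 0.066 * 0.934 = 0.123288
Locus 5: 2 * 0.105 * 0.895 = 0.18795
Locus 6: 2 * 0.174 * 0.826 = 0.287448
Locus 7: 2 * 0.11 * 0.89 = 0.1958
Locus 8: 2 * 0.046 * 0.954 = 0.087768
Locus 9: 2 * 0.063 * 0.937 = 0.118062
Locus 10: 2 * 0.194 * 0.806 = 0.312728
Locus 11: 2 * 0.127 * 0.873 = 0.221742
Locus 12: 2 * 0.169 * 0.831 = 0.280878
Locus 13: 2 * 0.036 * 0.964 = 0.069408
Locus 14: 2 * 0.14 * 0.86 = 0.2408
RMP = 3.280e-12

3.280e-12


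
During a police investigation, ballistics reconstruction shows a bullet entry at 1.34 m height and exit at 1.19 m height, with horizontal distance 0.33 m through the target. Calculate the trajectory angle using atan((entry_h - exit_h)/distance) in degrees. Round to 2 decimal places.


Bullet trajectory angle:
Height difference = 1.34 - 1.19 = 0.15 m
angle = atan(0.15 / 0.33)
angle = atan(0.454545)
angle = 24.44 degrees

24.44


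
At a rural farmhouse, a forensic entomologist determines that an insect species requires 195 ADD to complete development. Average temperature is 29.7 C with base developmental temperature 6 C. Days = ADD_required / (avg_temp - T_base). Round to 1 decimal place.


Insect development time:
Effective temperature = avg_temp - T_base = 29.7 - 6 = 23.7 C
Days = ADD / effective_temp = 195 / 23.7 = 8.2 days

8.2


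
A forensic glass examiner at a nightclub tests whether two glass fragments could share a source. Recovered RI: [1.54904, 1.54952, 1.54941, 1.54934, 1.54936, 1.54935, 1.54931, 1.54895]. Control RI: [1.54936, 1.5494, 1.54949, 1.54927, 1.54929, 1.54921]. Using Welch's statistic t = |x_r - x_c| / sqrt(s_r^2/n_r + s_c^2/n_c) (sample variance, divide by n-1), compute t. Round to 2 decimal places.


Welch's t-criterion for glass RI comparison:
Recovered mean = sum / n_r = 12.39428 / 8 = 1.549285
Control mean = sum / n_c = 9.29602 / 6 = 1.5493367
Recovered sample variance s_r^2 = 3.66571e-08
Control sample variance s_c^2 = 1.01467e-08
Welch SE (unpooled) = sqrt(s_r^2/n_r + s_c^2/n_c) = sqrt(4.58214e-09 + 1.69111e-09) = sqrt(6.27325e-09) = 7.92039e-05
|mean_r - mean_c| = 5.16667e-05
t = 5.16667e-05 / 7.92039e-05 = 0.65

0.65


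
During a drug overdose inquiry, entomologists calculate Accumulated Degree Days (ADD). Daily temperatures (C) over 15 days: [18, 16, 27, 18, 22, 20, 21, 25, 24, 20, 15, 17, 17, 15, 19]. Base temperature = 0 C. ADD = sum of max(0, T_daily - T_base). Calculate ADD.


Computing ADD day by day:
Day 1: max(0, 18 - 0) = 18
Day 2: max(0, 16 - 0) = 16
Day 3: max(0, 27 - 0) = 27
Day 4: max(0, 18 - 0) = 18
Day 5: max(0, 22 - 0) = 22
Day 6: max(0, 20 - 0) = 20
Day 7: max(0, 21 - 0) = 21
Day 8: max(0, 25 - 0) = 25
Day 9: max(0, 24 - 0) = 24
Day 10: max(0, 20 - 0) = 20
Day 11: max(0, 15 - 0) = 15
Day 12: max(0, 17 - 0) = 17
Day 13: max(0, 17 - 0) = 17
Day 14: max(0, 15 - 0) = 15
Day 15: max(0, 19 - 0) = 19
Total ADD = 294

294


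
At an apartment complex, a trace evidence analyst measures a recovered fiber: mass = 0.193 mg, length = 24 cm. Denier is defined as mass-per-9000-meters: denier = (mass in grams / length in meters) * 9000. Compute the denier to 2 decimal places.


Denier calculation:
Mass in grams = 0.193 mg / 1000 = 0.000193 g
Length in meters = 24 cm / 100 = 0.24 m
Linear density = mass / length = 0.000193 / 0.24 = 0.00080417 g/m
Denier = (g/m) * 9000 = 0.00080417 * 9000 = 7.24

7.24


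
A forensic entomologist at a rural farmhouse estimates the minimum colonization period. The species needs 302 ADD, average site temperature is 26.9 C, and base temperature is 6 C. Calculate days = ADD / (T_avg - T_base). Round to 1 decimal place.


Insect development time:
Effective temperature = avg_temp - T_base = 26.9 - 6 = 20.9 C
Days = ADD / effective_temp = 302 / 20.9 = 14.4 days

14.4


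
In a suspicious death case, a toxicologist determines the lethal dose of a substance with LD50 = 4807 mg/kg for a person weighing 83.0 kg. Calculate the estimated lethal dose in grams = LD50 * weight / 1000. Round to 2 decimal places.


Lethal dose calculation:
Lethal dose = LD50 * body_weight / 1000
= 4807 * 83.0 / 1000
= 398981 / 1000
= 398.98 g

398.98


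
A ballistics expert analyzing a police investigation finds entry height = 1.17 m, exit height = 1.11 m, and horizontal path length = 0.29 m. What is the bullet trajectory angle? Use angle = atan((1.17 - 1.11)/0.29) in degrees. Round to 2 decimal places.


Bullet trajectory angle:
Height difference = 1.17 - 1.11 = 0.06 m
angle = atan(0.06 / 0.29)
angle = atan(0.206897)
angle = 11.69 degrees

11.69


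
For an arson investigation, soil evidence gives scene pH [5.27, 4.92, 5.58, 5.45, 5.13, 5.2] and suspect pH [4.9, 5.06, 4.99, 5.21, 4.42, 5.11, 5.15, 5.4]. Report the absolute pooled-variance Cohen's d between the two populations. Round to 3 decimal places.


Pooled-variance Cohen's d for soil pH comparison:
Scene mean = 31.55 / 6 = 5.258333
Suspect mean = 40.24 / 8 = 5.03
Scene sample variance s_s^2 = 0.054937
Suspect sample variance s_c^2 = 0.083086
Pooled variance = ((n_s-1)*s_s^2 + (n_c-1)*s_c^2) / (n_s + n_c - 2) = 0.071357
Pooled SD = sqrt(0.071357) = 0.267127
Mean difference = 0.228333
|d| = |0.228333| / 0.267127 = 0.855

0.855


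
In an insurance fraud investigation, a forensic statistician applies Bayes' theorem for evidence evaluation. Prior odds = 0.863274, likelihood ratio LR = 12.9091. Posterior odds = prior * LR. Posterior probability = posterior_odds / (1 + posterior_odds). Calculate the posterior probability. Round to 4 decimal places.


Bayesian evidence evaluation:
Posterior odds = prior_odds * LR = 0.863274 * 12.9091 = 11.14409
Posterior probability = posterior_odds / (1 + posterior_odds)
= 11.14409 / (1 + 11.14409)
= 11.14409 / 12.14409
= 0.9177

0.9177


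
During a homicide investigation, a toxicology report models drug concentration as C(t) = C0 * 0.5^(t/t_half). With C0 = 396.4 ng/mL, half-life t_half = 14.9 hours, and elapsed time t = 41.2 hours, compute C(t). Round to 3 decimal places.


Drug concentration decay:
Number of half-lives = t / t_half = 41.2 / 14.9 = 2.765101
Decay factor = 0.5^2.765101 = 0.14710304
C(t) = 396.4 * 0.14710304 = 58.312 ng/mL

58.312


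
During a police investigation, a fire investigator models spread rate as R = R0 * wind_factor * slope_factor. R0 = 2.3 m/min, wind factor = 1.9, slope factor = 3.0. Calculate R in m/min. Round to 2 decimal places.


Fire spread rate calculation:
R = R0 * wind_factor * slope_factor
= 2.3 * 1.9 * 3.0
= 4.37 * 3.0
= 13.11 m/min

13.11


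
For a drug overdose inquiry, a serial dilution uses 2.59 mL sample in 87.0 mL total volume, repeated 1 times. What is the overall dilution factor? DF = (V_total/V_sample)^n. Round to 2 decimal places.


Dilution factor calculation:
Single dilution = V_total / V_sample = 87.0 / 2.59 ≈ 33.590734
Number of dilutions = 1
Total DF = (87.0 / 2.59)^1 (full precision, rounded at the end) = 33.59

33.59


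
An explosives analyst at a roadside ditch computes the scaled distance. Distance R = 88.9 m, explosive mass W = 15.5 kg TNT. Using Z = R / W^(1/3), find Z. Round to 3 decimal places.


Scaled distance calculation:
W^(1/3) = 15.5^(1/3) = 2.493315
Z = R / W^(1/3) = 88.9 / 2.493315
Z = 35.655 m/kg^(1/3)

35.655


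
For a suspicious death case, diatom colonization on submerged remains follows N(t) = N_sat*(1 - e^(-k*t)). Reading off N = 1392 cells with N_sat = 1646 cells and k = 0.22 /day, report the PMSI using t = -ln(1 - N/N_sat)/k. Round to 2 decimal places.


PMSI from diatom colonization curve:
N / N_sat = 1392 / 1646 = 0.845687
1 - N/N_sat = 0.154313
ln(1 - N/N_sat) = -1.868772
t = -ln(1 - N/N_sat) / k = -(-1.868772) / 0.22 = 8.49 days

8.49


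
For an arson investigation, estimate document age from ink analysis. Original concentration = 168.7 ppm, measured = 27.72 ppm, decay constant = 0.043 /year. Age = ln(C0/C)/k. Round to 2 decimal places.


Document age estimation:
C0/C = 168.7 / 27.72 = 6.085859
ln(C0/C) = 1.805968
t = 1.805968 / 0.043 = 42.00 years

42.00


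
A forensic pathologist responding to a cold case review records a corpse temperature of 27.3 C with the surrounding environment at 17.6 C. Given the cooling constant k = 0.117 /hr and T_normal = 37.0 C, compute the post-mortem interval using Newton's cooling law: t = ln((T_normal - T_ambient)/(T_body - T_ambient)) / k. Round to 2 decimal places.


Using Newton's law of cooling:
t = ln((T_normal - T_ambient) / (T_body - T_ambient)) / k
T_normal - T_ambient = 19.4
T_body - T_ambient = 9.7
Ratio = 2
ln(ratio) = 0.693147
t = 0.693147 / 0.117 = 5.92 hours

5.92


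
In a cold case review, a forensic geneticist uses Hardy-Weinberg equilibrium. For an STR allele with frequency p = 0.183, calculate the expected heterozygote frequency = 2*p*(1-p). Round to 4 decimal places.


Hardy-Weinberg heterozygote frequency:
q = 1 - p = 1 - 0.183 = 0.817
2pq = 2 * 0.183 * 0.817 = 0.2990

0.2990


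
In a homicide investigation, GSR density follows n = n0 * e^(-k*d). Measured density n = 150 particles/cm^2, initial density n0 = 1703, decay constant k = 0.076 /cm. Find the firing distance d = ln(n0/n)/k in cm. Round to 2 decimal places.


GSR distance calculation:
n0/n = 1703 / 150 = 11.353333
ln(n0/n) = 2.429511
d = 2.429511 / 0.076 = 31.97 cm

31.97


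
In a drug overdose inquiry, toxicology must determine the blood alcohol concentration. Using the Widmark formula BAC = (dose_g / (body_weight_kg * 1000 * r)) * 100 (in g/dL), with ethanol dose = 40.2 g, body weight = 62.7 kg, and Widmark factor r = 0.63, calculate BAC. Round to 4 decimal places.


Applying the Widmark formula:
BAC = (dose_g / (body_wt * 1000 * r)) * 100
Denominator = 62.7 * 1000 * 0.63 = 39501
BAC = (40.2 / 39501) * 100
BAC = 0.1018 g/dL

0.1018


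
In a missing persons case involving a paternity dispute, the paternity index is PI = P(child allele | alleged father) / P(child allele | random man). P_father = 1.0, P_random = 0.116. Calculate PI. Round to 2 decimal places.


Paternity Index calculation:
PI = P(allele|father) / P(allele|random)
PI = 1.0 / 0.116
PI = 8.62

8.62


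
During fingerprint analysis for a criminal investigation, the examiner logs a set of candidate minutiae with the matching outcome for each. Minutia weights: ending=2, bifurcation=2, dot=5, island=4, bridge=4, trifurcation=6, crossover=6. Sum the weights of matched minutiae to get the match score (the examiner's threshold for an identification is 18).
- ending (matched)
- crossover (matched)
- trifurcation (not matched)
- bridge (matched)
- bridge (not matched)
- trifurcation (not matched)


Weighted minutiae match score:
  ending: matched, +2 (running total 2)
  crossover: matched, +6 (running total 8)
  trifurcation: not matched, +0
  bridge: matched, +4 (running total 12)
  bridge: not matched, +0
  trifurcation: not matched, +0
Total score = 12
Threshold = 18; verdict = inconclusive

12


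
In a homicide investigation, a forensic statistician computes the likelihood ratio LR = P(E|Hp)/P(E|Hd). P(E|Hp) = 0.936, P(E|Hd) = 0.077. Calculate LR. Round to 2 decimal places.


Likelihood ratio calculation:
LR = P(E|Hp) / P(E|Hd)
LR = 0.936 / 0.077
LR = 12.16

12.16


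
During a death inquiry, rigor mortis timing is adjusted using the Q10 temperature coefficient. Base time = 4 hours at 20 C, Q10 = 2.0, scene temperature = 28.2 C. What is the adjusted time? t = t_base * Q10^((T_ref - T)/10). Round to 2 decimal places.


Rigor mortis time adjustment:
Exponent = (T_ref - T_actual) / 10 = (20 - 28.2) / 10 = -0.82
Q10 factor = 2.0^-0.82 = 0.56644
t_adjusted = 4 * 0.56644 = 2.27 hours

2.27


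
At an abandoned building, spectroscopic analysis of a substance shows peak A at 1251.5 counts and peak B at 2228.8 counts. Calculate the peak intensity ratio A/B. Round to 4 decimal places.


Spectral peak ratio:
Peak A = 1251.5 counts
Peak B = 2228.8 counts
Ratio = 1251.5 / 2228.8 = 0.5615

0.5615


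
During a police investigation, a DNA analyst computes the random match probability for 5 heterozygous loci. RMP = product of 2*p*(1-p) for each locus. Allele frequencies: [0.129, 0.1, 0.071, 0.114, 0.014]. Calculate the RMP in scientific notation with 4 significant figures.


Computing RMP for 5 loci:
Locus 1: 2 * 0.129 * 0.871 = 0.224718
Locus 2: 2 * 0.1 * 0.9 = 0.18
Locus 3: 2 * 0.071 * 0.929 = 0.131918
Locus 4: 2 * 0.114 * 0.886 = 0.202008
Locus 5: 2 * 0.014 * 0.986 = 0.027608
RMP = 2.976e-05

2.976e-05


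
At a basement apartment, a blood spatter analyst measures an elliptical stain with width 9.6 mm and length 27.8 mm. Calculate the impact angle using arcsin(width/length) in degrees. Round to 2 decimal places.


Blood spatter impact angle calculation:
width / length = 9.6 / 27.8 = 0.345324
angle = arcsin(0.345324)
angle = 20.20 degrees

20.20


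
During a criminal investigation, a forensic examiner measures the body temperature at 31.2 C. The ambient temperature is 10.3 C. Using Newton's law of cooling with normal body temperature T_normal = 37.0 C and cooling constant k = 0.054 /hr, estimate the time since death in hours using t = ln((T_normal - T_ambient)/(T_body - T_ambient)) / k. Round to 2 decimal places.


Using Newton's law of cooling:
t = ln((T_normal - T_ambient) / (T_body - T_ambient)) / k
T_normal - T_ambient = 26.7
T_body - T_ambient = 20.9
Ratio = 1.277512
ln(ratio) = 0.244914
t = 0.244914 / 0.054 = 4.54 hours

4.54


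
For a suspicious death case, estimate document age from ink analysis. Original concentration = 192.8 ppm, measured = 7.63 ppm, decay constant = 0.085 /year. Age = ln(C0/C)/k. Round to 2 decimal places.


Document age estimation:
C0/C = 192.8 / 7.63 = 25.268676
ln(C0/C) = 3.229566
t = 3.229566 / 0.085 = 37.99 years

37.99


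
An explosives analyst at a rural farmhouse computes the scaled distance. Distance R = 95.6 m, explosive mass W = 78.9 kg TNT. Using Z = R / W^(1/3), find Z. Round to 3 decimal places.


Scaled distance calculation:
W^(1/3) = 78.9^(1/3) = 4.289029
Z = R / W^(1/3) = 95.6 / 4.289029
Z = 22.289 m/kg^(1/3)

22.289


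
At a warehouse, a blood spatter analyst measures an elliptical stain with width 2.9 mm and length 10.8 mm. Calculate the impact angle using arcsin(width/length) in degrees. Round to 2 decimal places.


Blood spatter impact angle calculation:
width / length = 2.9 / 10.8 = 0.268519
angle = arcsin(0.268519)
angle = 15.58 degrees

15.58


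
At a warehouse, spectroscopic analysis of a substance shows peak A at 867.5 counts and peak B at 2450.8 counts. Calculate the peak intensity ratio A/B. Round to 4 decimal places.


Spectral peak ratio:
Peak A = 867.5 counts
Peak B = 2450.8 counts
Ratio = 867.5 / 2450.8 = 0.3540

0.3540


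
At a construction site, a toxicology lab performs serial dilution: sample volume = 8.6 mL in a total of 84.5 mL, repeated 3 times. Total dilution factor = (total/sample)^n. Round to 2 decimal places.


Dilution factor calculation:
Single dilution = V_total / V_sample = 84.5 / 8.6 ≈ 9.825581
Number of dilutions = 3
Total DF = (84.5 / 8.6)^3 (full precision, rounded at the end) = 948.58

948.58


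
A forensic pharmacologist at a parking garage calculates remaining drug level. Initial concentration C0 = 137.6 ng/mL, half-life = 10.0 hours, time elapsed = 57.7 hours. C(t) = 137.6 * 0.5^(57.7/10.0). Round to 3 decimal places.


Drug concentration decay:
Number of half-lives = t / t_half = 57.7 / 10.0 = 5.77
Decay factor = 0.5^5.77 = 0.01832555
C(t) = 137.6 * 0.01832555 = 2.522 ng/mL

2.522


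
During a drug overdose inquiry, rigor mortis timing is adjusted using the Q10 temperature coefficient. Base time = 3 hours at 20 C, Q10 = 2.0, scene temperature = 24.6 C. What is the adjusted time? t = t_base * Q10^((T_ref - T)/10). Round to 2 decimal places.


Rigor mortis time adjustment:
Exponent = (T_ref - T_actual) / 10 = (20 - 24.6) / 10 = -0.46
Q10 factor = 2.0^-0.46 = 0.72699
t_adjusted = 3 * 0.72699 = 2.18 hours

2.18


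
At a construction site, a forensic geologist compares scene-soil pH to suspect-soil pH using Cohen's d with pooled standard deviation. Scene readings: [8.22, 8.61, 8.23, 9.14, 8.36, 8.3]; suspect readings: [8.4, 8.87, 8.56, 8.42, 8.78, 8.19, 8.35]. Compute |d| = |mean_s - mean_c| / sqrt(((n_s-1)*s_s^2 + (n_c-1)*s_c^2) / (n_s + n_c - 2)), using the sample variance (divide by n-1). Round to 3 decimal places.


Pooled-variance Cohen's d for soil pH comparison:
Scene mean = 50.86 / 6 = 8.476667
Suspect mean = 59.57 / 7 = 8.51
Scene sample variance s_s^2 = 0.125867
Suspect sample variance s_c^2 = 0.058867
Pooled variance = ((n_s-1)*s_s^2 + (n_c-1)*s_c^2) / (n_s + n_c - 2) = 0.089321
Pooled SD = sqrt(0.089321) = 0.298866
Mean difference = -0.033333
|d| = |-0.033333| / 0.298866 = 0.112

0.112


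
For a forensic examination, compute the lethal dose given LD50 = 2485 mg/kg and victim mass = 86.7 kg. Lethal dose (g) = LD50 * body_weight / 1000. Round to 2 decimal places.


Lethal dose calculation:
Lethal dose = LD50 * body_weight / 1000
= 2485 * 86.7 / 1000
= 215449.5 / 1000
= 215.45 g

215.45


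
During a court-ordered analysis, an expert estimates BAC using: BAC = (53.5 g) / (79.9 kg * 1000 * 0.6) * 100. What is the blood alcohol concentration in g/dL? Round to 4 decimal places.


Applying the Widmark formula:
BAC = (dose_g / (body_wt * 1000 * r)) * 100
Denominator = 79.9 * 1000 * 0.6 = 47940
BAC = (53.5 / 47940) * 100
BAC = 0.1116 g/dL

0.1116


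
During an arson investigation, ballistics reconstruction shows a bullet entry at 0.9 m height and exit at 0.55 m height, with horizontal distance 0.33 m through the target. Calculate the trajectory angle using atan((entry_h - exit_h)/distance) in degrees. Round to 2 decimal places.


Bullet trajectory angle:
Height difference = 0.9 - 0.55 = 0.35 m
angle = atan(0.35 / 0.33)
angle = atan(1.060606)
angle = 46.68 degrees

46.68


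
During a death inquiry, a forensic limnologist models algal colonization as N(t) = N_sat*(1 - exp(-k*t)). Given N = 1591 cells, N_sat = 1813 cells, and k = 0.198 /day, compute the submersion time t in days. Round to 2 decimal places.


PMSI from diatom colonization curve:
N / N_sat = 1591 / 1813 = 0.877551
1 - N/N_sat = 0.122449
ln(1 - N/N_sat) = -2.100061
t = -ln(1 - N/N_sat) / k = -(-2.100061) / 0.198 = 10.61 days

10.61
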